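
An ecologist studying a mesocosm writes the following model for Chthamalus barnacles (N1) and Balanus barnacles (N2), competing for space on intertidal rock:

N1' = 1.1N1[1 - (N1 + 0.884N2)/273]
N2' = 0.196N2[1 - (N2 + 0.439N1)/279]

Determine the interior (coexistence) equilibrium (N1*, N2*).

N1* ≈ 43.1, N2* ≈ 260

Setting both brackets to zero gives the nullclines N1 + 0.884N2 = 273 and 0.439N1 + N2 = 279.
Substituting N2 = 279 - 0.439N1 into the first: N1(1 - 0.884·0.439) = 273 - 0.884·279.
So N1* = 26.4/0.612 = 43.1, and then N2* = 279 - 0.439·43.1 = 260.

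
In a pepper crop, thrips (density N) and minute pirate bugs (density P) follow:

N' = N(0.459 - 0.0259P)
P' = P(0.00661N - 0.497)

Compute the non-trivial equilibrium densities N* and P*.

N* ≈ 75.2, P* ≈ 17.7

Set dP/dt = 0 with P > 0: 0.00661N - 0.497 = 0, so N* = 0.497/0.00661 = 75.2.
Set dN/dt = 0 with N > 0: 0.459 - 0.0259P = 0, so P* = 0.459/0.0259 = 17.7.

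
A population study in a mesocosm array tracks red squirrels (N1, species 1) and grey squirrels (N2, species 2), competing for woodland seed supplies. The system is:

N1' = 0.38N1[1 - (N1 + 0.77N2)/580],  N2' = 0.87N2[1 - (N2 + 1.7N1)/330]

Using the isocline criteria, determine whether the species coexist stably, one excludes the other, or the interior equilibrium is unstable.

Compare the nullcline intercepts: K1/α12 = 580/0.77 = 753 > K2 = 330; K2/α21 = 330/1.7 = 194 < K1 = 580.
Since the inequalities point opposite ways, species 1 can invade but species 2 cannot.

species 1 excludes species 2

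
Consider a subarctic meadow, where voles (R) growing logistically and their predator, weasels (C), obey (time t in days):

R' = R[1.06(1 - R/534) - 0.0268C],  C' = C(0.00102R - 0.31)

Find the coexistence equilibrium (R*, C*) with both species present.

From dC/dt = 0 with C > 0: 0.00102R* = 0.31, so R* = 304.
Substitute into dR/dt = 0: 1.06(1 - 304/534) = 0.0268C*.
The bracket is 0.431, giving C* = 0.457/0.0268 = 17.

R* ≈ 304, C* ≈ 17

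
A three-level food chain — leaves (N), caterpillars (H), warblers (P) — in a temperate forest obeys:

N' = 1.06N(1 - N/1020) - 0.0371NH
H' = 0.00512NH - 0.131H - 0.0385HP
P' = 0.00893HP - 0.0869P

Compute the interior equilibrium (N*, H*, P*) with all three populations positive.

From dP/dt = 0: 0.00893H* = 0.0869, so H* = 9.73.
From dN/dt = 0: 1.06(1 - N*/1020) = 0.0371·9.73, giving N* = 1020·(1 - 0.341) = 673.
From dH/dt = 0: 0.00512·673 - 0.131 = 0.0385P*, so P* = 3.31/0.0385 = 86.

N* ≈ 673, H* ≈ 9.73, P* ≈ 86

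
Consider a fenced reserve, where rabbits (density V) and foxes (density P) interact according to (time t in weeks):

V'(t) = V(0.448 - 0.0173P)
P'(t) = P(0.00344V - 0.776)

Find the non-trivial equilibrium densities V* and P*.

Set dP/dt = 0 with P > 0: 0.00344V - 0.776 = 0, so V* = 0.776/0.00344 = 226.
Set dV/dt = 0 with V > 0: 0.448 - 0.0173P = 0, so P* = 0.448/0.0173 = 25.9.

V* ≈ 226, P* ≈ 25.9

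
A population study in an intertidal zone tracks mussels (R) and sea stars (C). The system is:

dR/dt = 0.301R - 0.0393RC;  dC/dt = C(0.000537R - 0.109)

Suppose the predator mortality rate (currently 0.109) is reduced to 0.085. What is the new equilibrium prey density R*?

At the interior fixed point, setting dC/dt = 0 with C > 0 fixes R* = (predator death rate)/(RC coefficient) — independent of the other coefficients.
With the change, R* = 0.085/0.000537 = 158; it falls from 203.

R* ≈ 158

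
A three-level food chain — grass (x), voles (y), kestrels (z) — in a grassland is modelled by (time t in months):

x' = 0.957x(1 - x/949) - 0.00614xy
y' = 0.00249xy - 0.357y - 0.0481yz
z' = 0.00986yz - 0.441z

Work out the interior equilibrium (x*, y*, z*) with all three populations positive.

x* ≈ 677, y* ≈ 44.7, z* ≈ 27.6

From dz/dt = 0: 0.00986y* = 0.441, so y* = 44.7.
From dx/dt = 0: 0.957(1 - x*/949) = 0.00614·44.7, giving x* = 949·(1 - 0.287) = 677.
From dy/dt = 0: 0.00249·677 - 0.357 = 0.0481z*, so z* = 1.33/0.0481 = 27.6.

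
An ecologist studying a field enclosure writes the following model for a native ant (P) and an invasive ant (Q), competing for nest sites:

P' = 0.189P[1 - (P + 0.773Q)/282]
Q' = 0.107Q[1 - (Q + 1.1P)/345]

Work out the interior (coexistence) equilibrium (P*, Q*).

Setting both brackets to zero gives the nullclines P + 0.773Q = 282 and 1.1P + Q = 345.
Substituting Q = 345 - 1.1P into the first: P(1 - 0.773·1.1) = 282 - 0.773·345.
So P* = 15.3/0.15 = 102, and then Q* = 345 - 1.1·102 = 232.

P* ≈ 102, Q* ≈ 232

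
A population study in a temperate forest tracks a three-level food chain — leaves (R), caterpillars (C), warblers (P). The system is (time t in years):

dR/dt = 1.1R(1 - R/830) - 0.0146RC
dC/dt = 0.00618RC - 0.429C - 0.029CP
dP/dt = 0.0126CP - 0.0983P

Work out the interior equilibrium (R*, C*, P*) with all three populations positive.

From dP/dt = 0: 0.0126C* = 0.0983, so C* = 7.8.
From dR/dt = 0: 1.1(1 - R*/830) = 0.0146·7.8, giving R* = 830·(1 - 0.104) = 744.
From dC/dt = 0: 0.00618·744 - 0.429 = 0.029P*, so P* = 4.17/0.029 = 144.

R* ≈ 744, C* ≈ 7.8, P* ≈ 144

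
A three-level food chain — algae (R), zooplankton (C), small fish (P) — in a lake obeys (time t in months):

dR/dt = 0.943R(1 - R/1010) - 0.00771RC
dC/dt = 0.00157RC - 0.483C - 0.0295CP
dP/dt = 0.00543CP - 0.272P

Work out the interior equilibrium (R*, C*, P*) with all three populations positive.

From dP/dt = 0: 0.00543C* = 0.272, so C* = 50.1.
From dR/dt = 0: 0.943(1 - R*/1010) = 0.00771·50.1, giving R* = 1010·(1 - 0.41) = 596.
From dC/dt = 0: 0.00157·596 - 0.483 = 0.0295P*, so P* = 0.453/0.0295 = 15.4.

R* ≈ 596, C* ≈ 50.1, P* ≈ 15.4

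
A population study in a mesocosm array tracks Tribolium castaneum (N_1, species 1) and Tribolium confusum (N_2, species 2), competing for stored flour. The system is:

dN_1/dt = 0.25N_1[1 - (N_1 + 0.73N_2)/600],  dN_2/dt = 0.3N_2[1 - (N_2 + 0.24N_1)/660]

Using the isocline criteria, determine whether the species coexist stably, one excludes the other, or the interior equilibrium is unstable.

Compare the nullcline intercepts: K1/α12 = 600/0.73 = 822 > K2 = 660; K2/α21 = 660/0.24 = 2750 > K1 = 600.
Since both inequalities hold, each species can invade when rare, so the interior equilibrium is stable.

stable coexistence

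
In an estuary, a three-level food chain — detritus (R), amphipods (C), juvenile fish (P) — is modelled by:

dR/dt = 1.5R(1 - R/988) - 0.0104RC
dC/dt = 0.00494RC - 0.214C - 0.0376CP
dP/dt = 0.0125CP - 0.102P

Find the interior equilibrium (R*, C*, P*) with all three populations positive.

R* ≈ 932, C* ≈ 8.16, P* ≈ 117

From dP/dt = 0: 0.0125C* = 0.102, so C* = 8.16.
From dR/dt = 0: 1.5(1 - R*/988) = 0.0104·8.16, giving R* = 988·(1 - 0.0566) = 932.
From dC/dt = 0: 0.00494·932 - 0.214 = 0.0376P*, so P* = 4.39/0.0376 = 117.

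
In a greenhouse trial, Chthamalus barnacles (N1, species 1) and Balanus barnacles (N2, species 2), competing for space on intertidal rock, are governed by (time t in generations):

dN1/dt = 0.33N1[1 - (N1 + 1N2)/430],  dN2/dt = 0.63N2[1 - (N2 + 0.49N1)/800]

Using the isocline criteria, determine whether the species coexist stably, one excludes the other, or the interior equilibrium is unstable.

species 2 excludes species 1

Compare the nullcline intercepts: K1/α12 = 430/1 = 430 < K2 = 800; K2/α21 = 800/0.49 = 1630 > K1 = 430.
Since the inequalities point opposite ways, species 2 can invade but species 1 cannot.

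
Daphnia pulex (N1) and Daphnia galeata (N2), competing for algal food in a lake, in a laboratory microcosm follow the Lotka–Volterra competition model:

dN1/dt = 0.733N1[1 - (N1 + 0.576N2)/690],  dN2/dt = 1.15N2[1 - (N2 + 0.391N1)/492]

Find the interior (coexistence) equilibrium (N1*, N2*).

N1* ≈ 525, N2* ≈ 287

Setting both brackets to zero gives the nullclines N1 + 0.576N2 = 690 and 0.391N1 + N2 = 492.
Substituting N2 = 492 - 0.391N1 into the first: N1(1 - 0.576·0.391) = 690 - 0.576·492.
So N1* = 407/0.775 = 525, and then N2* = 492 - 0.391·525 = 287.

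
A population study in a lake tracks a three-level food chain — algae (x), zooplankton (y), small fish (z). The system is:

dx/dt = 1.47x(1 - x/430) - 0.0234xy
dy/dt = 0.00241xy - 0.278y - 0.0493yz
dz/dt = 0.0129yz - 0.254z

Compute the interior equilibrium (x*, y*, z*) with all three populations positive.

x* ≈ 295, y* ≈ 19.7, z* ≈ 8.79

From dz/dt = 0: 0.0129y* = 0.254, so y* = 19.7.
From dx/dt = 0: 1.47(1 - x*/430) = 0.0234·19.7, giving x* = 430·(1 - 0.313) = 295.
From dy/dt = 0: 0.00241·295 - 0.278 = 0.0493z*, so z* = 0.433/0.0493 = 8.79.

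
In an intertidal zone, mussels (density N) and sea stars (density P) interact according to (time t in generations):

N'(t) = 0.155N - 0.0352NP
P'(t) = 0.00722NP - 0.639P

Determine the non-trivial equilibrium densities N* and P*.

N* ≈ 88.5, P* ≈ 4.4

Set dP/dt = 0 with P > 0: 0.00722N - 0.639 = 0, so N* = 0.639/0.00722 = 88.5.
Set dN/dt = 0 with N > 0: 0.155 - 0.0352P = 0, so P* = 0.155/0.0352 = 4.4.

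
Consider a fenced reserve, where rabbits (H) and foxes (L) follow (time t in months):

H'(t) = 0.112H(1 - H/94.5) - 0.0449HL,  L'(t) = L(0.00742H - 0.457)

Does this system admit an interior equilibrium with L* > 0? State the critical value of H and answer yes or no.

The predator equation gives dL/dt > 0 only when H > 0.457/0.00742 = 61.6.
Without the predator, H → K = 94.5. Since 94.5 > 61.6, the predator can invade and persist.

Threshold H = 61.6; K > 61.6, so yes, the predator persists.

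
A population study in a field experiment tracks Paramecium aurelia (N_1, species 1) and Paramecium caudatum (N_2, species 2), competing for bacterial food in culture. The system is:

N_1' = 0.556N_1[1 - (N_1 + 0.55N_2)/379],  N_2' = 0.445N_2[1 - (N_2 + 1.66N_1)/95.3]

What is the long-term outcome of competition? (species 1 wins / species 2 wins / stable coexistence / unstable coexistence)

species 1 excludes species 2

Compare the nullcline intercepts: K1/α12 = 379/0.55 = 689 > K2 = 95.3; K2/α21 = 95.3/1.66 = 57.4 < K1 = 379.
Since the inequalities point opposite ways, species 1 can invade but species 2 cannot.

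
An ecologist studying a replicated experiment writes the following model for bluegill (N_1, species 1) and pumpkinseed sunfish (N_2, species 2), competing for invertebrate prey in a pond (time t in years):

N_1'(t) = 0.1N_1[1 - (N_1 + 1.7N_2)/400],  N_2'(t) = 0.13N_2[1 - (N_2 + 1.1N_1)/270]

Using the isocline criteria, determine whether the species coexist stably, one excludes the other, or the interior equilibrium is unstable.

unstable coexistence (outcome depends on initial conditions)

Compare the nullcline intercepts: K1/α12 = 400/1.7 = 235 < K2 = 270; K2/α21 = 270/1.1 = 245 < K1 = 400.
Since both are reversed, neither can invade when rare; the interior point is a saddle.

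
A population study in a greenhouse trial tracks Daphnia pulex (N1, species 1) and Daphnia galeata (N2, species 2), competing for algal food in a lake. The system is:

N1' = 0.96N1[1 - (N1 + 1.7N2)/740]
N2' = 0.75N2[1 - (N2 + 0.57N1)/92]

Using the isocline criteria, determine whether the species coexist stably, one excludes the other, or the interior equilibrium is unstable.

Compare the nullcline intercepts: K1/α12 = 740/1.7 = 435 > K2 = 92; K2/α21 = 92/0.57 = 161 < K1 = 740.
Since the inequalities point opposite ways, species 1 can invade but species 2 cannot.

species 1 excludes species 2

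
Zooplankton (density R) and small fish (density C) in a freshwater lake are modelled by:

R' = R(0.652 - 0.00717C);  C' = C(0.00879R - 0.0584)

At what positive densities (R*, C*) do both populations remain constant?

Set dC/dt = 0 with C > 0: 0.00879R - 0.0584 = 0, so R* = 0.0584/0.00879 = 6.64.
Set dR/dt = 0 with R > 0: 0.652 - 0.00717C = 0, so C* = 0.652/0.00717 = 90.9.

R* ≈ 6.64, C* ≈ 90.9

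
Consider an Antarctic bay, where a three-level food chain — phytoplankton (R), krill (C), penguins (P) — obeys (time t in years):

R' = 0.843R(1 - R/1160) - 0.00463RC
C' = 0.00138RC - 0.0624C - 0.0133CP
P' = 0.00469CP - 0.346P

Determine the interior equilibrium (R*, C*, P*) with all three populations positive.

R* ≈ 690, C* ≈ 73.8, P* ≈ 66.9

From dP/dt = 0: 0.00469C* = 0.346, so C* = 73.8.
From dR/dt = 0: 0.843(1 - R*/1160) = 0.00463·73.8, giving R* = 1160·(1 - 0.405) = 690.
From dC/dt = 0: 0.00138·690 - 0.0624 = 0.0133P*, so P* = 0.89/0.0133 = 66.9.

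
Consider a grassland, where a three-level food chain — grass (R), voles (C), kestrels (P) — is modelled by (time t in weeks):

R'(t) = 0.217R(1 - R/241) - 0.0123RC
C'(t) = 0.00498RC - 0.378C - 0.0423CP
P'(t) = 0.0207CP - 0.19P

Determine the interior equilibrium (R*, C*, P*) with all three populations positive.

R* ≈ 116, C* ≈ 9.18, P* ≈ 4.68

From dP/dt = 0: 0.0207C* = 0.19, so C* = 9.18.
From dR/dt = 0: 0.217(1 - R*/241) = 0.0123·9.18, giving R* = 241·(1 - 0.52) = 116.
From dC/dt = 0: 0.00498·116 - 0.378 = 0.0423P*, so P* = 0.198/0.0423 = 4.68.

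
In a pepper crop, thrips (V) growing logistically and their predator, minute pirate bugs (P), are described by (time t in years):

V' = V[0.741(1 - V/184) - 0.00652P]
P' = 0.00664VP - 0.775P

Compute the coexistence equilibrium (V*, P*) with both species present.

V* ≈ 117, P* ≈ 41.6

From dP/dt = 0 with P > 0: 0.00664V* = 0.775, so V* = 117.
Substitute into dV/dt = 0: 0.741(1 - 117/184) = 0.00652P*.
The bracket is 0.366, giving P* = 0.271/0.00652 = 41.6.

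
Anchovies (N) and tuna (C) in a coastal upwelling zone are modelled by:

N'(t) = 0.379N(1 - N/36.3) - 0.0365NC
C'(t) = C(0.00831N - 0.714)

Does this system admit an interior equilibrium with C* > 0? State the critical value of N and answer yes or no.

Threshold N = 85.9; K < 85.9, so no, the predator goes extinct.

The predator equation gives dC/dt > 0 only when N > 0.714/0.00831 = 85.9.
Without the predator, N → K = 36.3. Since 36.3 < 85.9, the predator cannot invade.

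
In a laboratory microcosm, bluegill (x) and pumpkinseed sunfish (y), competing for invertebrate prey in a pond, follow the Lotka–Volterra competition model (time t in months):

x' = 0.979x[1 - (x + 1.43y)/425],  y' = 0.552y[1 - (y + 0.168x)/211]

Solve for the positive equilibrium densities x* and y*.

Setting both brackets to zero gives the nullclines x + 1.43y = 425 and 0.168x + y = 211.
Substituting y = 211 - 0.168x into the first: x(1 - 1.43·0.168) = 425 - 1.43·211.
So x* = 123/0.76 = 162, and then y* = 211 - 0.168·162 = 184.

x* ≈ 162, y* ≈ 184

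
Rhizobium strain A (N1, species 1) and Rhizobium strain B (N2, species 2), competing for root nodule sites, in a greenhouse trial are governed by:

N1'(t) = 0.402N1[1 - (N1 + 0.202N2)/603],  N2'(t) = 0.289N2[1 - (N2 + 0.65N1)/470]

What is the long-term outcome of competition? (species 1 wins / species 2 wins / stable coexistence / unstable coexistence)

stable coexistence

Compare the nullcline intercepts: K1/α12 = 603/0.202 = 2990 > K2 = 470; K2/α21 = 470/0.65 = 723 > K1 = 603.
Since both inequalities hold, each species can invade when rare, so the interior equilibrium is stable.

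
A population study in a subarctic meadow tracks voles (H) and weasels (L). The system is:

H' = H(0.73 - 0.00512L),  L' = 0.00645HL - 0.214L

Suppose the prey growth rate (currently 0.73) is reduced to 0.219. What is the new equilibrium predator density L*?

L* ≈ 42.8

At the interior fixed point, setting dH/dt = 0 with H > 0 fixes L* = (prey growth rate)/(HL coefficient) — independent of the other coefficients.
With the change, L* = 0.219/0.00512 = 42.8; it falls from 143.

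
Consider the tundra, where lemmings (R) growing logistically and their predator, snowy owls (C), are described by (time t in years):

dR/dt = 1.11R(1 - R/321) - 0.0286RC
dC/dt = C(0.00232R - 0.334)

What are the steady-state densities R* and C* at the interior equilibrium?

From dC/dt = 0 with C > 0: 0.00232R* = 0.334, so R* = 144.
Substitute into dR/dt = 0: 1.11(1 - 144/321) = 0.0286C*.
The bracket is 0.552, giving C* = 0.612/0.0286 = 21.4.

R* ≈ 144, C* ≈ 21.4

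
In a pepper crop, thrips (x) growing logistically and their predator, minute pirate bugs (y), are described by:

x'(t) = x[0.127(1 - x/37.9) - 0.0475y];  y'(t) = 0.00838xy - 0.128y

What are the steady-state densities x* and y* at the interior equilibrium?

x* ≈ 15.3, y* ≈ 1.6

From dy/dt = 0 with y > 0: 0.00838x* = 0.128, so x* = 15.3.
Substitute into dx/dt = 0: 0.127(1 - 15.3/37.9) = 0.0475y*.
The bracket is 0.597, giving y* = 0.0758/0.0475 = 1.6.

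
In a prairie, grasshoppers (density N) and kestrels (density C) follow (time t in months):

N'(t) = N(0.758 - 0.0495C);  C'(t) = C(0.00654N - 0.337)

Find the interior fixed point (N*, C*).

Set dC/dt = 0 with C > 0: 0.00654N - 0.337 = 0, so N* = 0.337/0.00654 = 51.5.
Set dN/dt = 0 with N > 0: 0.758 - 0.0495C = 0, so C* = 0.758/0.0495 = 15.3.

N* ≈ 51.5, C* ≈ 15.3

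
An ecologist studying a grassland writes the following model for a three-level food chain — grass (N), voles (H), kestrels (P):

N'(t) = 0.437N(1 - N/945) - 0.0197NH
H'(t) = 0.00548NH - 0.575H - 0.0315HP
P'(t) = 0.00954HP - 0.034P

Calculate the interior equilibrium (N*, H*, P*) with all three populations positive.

N* ≈ 793, H* ≈ 3.56, P* ≈ 120

From dP/dt = 0: 0.00954H* = 0.034, so H* = 3.56.
From dN/dt = 0: 0.437(1 - N*/945) = 0.0197·3.56, giving N* = 945·(1 - 0.161) = 793.
From dH/dt = 0: 0.00548·793 - 0.575 = 0.0315P*, so P* = 3.77/0.0315 = 120.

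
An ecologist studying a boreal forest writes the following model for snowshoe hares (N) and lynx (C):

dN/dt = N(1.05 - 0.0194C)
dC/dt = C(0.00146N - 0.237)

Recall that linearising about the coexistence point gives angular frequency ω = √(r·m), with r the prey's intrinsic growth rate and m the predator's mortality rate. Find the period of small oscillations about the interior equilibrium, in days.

Here r = 1.05 and m = 0.237, so r·m = 0.249.
ω = √0.249 = 0.499 per day, hence T = 2π/ω ≈ 12.6 days.

T ≈ 12.6 days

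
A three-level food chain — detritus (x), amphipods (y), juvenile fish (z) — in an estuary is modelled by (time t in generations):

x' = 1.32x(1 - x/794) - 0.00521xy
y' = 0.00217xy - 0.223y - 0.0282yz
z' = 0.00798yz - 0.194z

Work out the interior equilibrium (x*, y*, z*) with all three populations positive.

x* ≈ 718, y* ≈ 24.3, z* ≈ 47.3

From dz/dt = 0: 0.00798y* = 0.194, so y* = 24.3.
From dx/dt = 0: 1.32(1 - x*/794) = 0.00521·24.3, giving x* = 794·(1 - 0.096) = 718.
From dy/dt = 0: 0.00217·718 - 0.223 = 0.0282z*, so z* = 1.33/0.0282 = 47.3.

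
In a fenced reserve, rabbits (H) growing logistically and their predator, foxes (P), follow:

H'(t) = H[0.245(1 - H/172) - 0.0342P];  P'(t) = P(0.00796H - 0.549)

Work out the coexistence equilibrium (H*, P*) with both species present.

From dP/dt = 0 with P > 0: 0.00796H* = 0.549, so H* = 69.
Substitute into dH/dt = 0: 0.245(1 - 69/172) = 0.0342P*.
The bracket is 0.599, giving P* = 0.147/0.0342 = 4.29.

H* ≈ 69, P* ≈ 4.29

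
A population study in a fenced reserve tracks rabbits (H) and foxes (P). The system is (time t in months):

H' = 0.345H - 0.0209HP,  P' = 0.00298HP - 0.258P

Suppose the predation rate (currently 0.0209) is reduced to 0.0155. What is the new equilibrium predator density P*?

P* ≈ 22.3

At the interior fixed point, setting dH/dt = 0 with H > 0 fixes P* = (prey growth rate)/(HP coefficient) — independent of the other coefficients.
With the change, P* = 0.345/0.0155 = 22.3; it rises from 16.5.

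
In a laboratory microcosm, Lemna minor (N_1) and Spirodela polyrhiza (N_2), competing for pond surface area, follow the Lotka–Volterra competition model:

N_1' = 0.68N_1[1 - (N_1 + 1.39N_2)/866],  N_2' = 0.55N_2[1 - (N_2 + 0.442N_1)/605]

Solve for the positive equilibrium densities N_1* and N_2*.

Setting both brackets to zero gives the nullclines N_1 + 1.39N_2 = 866 and 0.442N_1 + N_2 = 605.
Substituting N_2 = 605 - 0.442N_1 into the first: N_1(1 - 1.39·0.442) = 866 - 1.39·605.
So N_1* = 25.1/0.386 = 65, and then N_2* = 605 - 0.442·65 = 576.

N_1* ≈ 65, N_2* ≈ 576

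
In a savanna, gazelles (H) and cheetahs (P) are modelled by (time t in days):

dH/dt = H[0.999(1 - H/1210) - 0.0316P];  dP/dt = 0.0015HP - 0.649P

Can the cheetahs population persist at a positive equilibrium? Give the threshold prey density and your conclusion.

Threshold H = 433; K > 433, so yes, the predator persists.

The predator equation gives dP/dt > 0 only when H > 0.649/0.0015 = 433.
Without the predator, H → K = 1210. Since 1210 > 433, the predator can invade and persist.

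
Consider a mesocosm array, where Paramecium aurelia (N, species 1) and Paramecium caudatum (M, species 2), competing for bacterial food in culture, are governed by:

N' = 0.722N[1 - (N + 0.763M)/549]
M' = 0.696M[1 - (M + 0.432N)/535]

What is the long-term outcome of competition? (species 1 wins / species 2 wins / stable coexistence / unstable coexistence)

stable coexistence

Compare the nullcline intercepts: K1/α12 = 549/0.763 = 720 > K2 = 535; K2/α21 = 535/0.432 = 1240 > K1 = 549.
Since both inequalities hold, each species can invade when rare, so the interior equilibrium is stable.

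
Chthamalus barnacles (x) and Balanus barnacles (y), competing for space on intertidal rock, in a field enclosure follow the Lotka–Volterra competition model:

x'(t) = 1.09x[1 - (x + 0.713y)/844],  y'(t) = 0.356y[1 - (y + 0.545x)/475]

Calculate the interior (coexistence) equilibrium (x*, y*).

x* ≈ 826, y* ≈ 24.6

Setting both brackets to zero gives the nullclines x + 0.713y = 844 and 0.545x + y = 475.
Substituting y = 475 - 0.545x into the first: x(1 - 0.713·0.545) = 844 - 0.713·475.
So x* = 505/0.611 = 826, and then y* = 475 - 0.545·826 = 24.6.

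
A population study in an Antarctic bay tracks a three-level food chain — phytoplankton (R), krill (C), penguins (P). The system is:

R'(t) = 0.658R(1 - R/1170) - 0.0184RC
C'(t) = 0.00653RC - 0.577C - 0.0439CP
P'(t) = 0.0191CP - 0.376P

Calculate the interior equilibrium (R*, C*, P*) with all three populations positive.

R* ≈ 526, C* ≈ 19.7, P* ≈ 65.1

From dP/dt = 0: 0.0191C* = 0.376, so C* = 19.7.
From dR/dt = 0: 0.658(1 - R*/1170) = 0.0184·19.7, giving R* = 1170·(1 - 0.55) = 526.
From dC/dt = 0: 0.00653·526 - 0.577 = 0.0439P*, so P* = 2.86/0.0439 = 65.1.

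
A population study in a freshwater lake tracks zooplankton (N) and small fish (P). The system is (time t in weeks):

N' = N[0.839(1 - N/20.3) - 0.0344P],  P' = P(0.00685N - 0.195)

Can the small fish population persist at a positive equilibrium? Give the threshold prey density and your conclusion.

Threshold N = 28.5; K < 28.5, so no, the predator goes extinct.

The predator equation gives dP/dt > 0 only when N > 0.195/0.00685 = 28.5.
Without the predator, N → K = 20.3. Since 20.3 < 28.5, the predator cannot invade.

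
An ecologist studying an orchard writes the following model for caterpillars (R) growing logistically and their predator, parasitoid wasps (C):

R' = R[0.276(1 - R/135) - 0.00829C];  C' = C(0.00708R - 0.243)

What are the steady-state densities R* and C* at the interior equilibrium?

From dC/dt = 0 with C > 0: 0.00708R* = 0.243, so R* = 34.3.
Substitute into dR/dt = 0: 0.276(1 - 34.3/135) = 0.00829C*.
The bracket is 0.746, giving C* = 0.206/0.00829 = 24.8.

R* ≈ 34.3, C* ≈ 24.8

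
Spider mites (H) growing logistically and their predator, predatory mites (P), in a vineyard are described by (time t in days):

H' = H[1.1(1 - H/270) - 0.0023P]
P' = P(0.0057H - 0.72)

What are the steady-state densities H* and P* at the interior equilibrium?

From dP/dt = 0 with P > 0: 0.0057H* = 0.72, so H* = 126.
Substitute into dH/dt = 0: 1.1(1 - 126/270) = 0.0023P*.
The bracket is 0.532, giving P* = 0.585/0.0023 = 255.

H* ≈ 126, P* ≈ 255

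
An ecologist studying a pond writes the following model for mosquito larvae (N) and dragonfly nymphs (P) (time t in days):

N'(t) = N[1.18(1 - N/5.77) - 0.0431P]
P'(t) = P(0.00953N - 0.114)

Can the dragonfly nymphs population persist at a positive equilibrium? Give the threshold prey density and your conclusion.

Threshold N = 12; K < 12, so no, the predator goes extinct.

The predator equation gives dP/dt > 0 only when N > 0.114/0.00953 = 12.
Without the predator, N → K = 5.77. Since 5.77 < 12, the predator cannot invade.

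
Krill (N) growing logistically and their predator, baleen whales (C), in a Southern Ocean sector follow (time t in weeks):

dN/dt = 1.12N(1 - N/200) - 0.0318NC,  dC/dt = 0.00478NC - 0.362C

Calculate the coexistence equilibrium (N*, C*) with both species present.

From dC/dt = 0 with C > 0: 0.00478N* = 0.362, so N* = 75.7.
Substitute into dN/dt = 0: 1.12(1 - 75.7/200) = 0.0318C*.
The bracket is 0.621, giving C* = 0.696/0.0318 = 21.9.

N* ≈ 75.7, C* ≈ 21.9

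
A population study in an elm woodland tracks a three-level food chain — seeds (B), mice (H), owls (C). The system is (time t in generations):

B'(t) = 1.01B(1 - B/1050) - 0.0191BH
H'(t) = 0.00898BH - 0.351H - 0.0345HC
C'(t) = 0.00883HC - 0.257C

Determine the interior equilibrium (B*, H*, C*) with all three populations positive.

B* ≈ 472, H* ≈ 29.1, C* ≈ 113

From dC/dt = 0: 0.00883H* = 0.257, so H* = 29.1.
From dB/dt = 0: 1.01(1 - B*/1050) = 0.0191·29.1, giving B* = 1050·(1 - 0.55) = 472.
From dH/dt = 0: 0.00898·472 - 0.351 = 0.0345C*, so C* = 3.89/0.0345 = 113.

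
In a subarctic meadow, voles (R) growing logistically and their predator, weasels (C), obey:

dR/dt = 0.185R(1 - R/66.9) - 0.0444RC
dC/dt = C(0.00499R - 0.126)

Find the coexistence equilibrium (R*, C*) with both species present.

R* ≈ 25.3, C* ≈ 2.59

From dC/dt = 0 with C > 0: 0.00499R* = 0.126, so R* = 25.3.
Substitute into dR/dt = 0: 0.185(1 - 25.3/66.9) = 0.0444C*.
The bracket is 0.623, giving C* = 0.115/0.0444 = 2.59.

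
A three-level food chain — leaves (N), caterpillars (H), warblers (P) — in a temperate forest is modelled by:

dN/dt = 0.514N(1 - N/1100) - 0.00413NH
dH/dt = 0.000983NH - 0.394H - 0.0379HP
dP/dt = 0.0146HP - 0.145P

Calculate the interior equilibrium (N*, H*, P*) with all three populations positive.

N* ≈ 1010, H* ≈ 9.93, P* ≈ 15.9

From dP/dt = 0: 0.0146H* = 0.145, so H* = 9.93.
From dN/dt = 0: 0.514(1 - N*/1100) = 0.00413·9.93, giving N* = 1100·(1 - 0.0798) = 1010.
From dH/dt = 0: 0.000983·1010 - 0.394 = 0.0379P*, so P* = 0.601/0.0379 = 15.9.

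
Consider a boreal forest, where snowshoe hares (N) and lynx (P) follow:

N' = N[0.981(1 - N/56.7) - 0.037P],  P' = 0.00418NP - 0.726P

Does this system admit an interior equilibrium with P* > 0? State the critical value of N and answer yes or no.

Threshold N = 174; K < 174, so no, the predator goes extinct.

The predator equation gives dP/dt > 0 only when N > 0.726/0.00418 = 174.
Without the predator, N → K = 56.7. Since 56.7 < 174, the predator cannot invade.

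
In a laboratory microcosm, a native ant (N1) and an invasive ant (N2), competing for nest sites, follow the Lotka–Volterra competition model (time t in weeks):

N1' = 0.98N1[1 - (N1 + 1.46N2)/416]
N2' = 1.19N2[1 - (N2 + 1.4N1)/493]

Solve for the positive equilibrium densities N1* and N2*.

Setting both brackets to zero gives the nullclines N1 + 1.46N2 = 416 and 1.4N1 + N2 = 493.
Substituting N2 = 493 - 1.4N1 into the first: N1(1 - 1.46·1.4) = 416 - 1.46·493.
So N1* = -304/-1.04 = 291, and then N2* = 493 - 1.4·291 = 85.6.

N1* ≈ 291, N2* ≈ 85.6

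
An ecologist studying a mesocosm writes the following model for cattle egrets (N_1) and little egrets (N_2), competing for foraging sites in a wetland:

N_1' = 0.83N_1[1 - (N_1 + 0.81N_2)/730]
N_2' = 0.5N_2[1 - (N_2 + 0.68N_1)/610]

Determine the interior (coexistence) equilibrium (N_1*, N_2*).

Setting both brackets to zero gives the nullclines N_1 + 0.81N_2 = 730 and 0.68N_1 + N_2 = 610.
Substituting N_2 = 610 - 0.68N_1 into the first: N_1(1 - 0.81·0.68) = 730 - 0.81·610.
So N_1* = 236/0.449 = 525, and then N_2* = 610 - 0.68·525 = 253.

N_1* ≈ 525, N_2* ≈ 253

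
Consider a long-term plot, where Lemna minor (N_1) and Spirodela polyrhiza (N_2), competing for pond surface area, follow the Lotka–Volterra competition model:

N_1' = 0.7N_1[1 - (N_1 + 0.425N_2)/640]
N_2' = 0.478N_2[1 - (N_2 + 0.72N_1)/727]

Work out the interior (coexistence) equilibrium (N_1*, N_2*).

Setting both brackets to zero gives the nullclines N_1 + 0.425N_2 = 640 and 0.72N_1 + N_2 = 727.
Substituting N_2 = 727 - 0.72N_1 into the first: N_1(1 - 0.425·0.72) = 640 - 0.425·727.
So N_1* = 331/0.694 = 477, and then N_2* = 727 - 0.72·477 = 384.

N_1* ≈ 477, N_2* ≈ 384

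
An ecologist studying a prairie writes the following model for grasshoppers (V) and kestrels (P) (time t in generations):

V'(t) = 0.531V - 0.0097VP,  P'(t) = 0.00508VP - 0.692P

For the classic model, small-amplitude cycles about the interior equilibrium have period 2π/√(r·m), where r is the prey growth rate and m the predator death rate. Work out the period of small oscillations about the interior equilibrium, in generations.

T ≈ 10.4 generations

Here r = 0.531 and m = 0.692, so r·m = 0.367.
ω = √0.367 = 0.606 per generation, hence T = 2π/ω ≈ 10.4 generations.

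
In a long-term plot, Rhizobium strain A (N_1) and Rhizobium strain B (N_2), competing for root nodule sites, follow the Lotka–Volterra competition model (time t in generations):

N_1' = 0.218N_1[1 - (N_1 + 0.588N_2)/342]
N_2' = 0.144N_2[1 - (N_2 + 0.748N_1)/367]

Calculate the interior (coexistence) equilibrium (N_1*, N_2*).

Setting both brackets to zero gives the nullclines N_1 + 0.588N_2 = 342 and 0.748N_1 + N_2 = 367.
Substituting N_2 = 367 - 0.748N_1 into the first: N_1(1 - 0.588·0.748) = 342 - 0.588·367.
So N_1* = 126/0.56 = 225, and then N_2* = 367 - 0.748·225 = 198.

N_1* ≈ 225, N_2* ≈ 198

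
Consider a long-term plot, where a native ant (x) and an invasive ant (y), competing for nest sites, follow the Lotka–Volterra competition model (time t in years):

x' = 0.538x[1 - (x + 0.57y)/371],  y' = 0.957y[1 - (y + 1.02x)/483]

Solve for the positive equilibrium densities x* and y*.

x* ≈ 229, y* ≈ 250

Setting both brackets to zero gives the nullclines x + 0.57y = 371 and 1.02x + y = 483.
Substituting y = 483 - 1.02x into the first: x(1 - 0.57·1.02) = 371 - 0.57·483.
So x* = 95.7/0.419 = 229, and then y* = 483 - 1.02·229 = 250.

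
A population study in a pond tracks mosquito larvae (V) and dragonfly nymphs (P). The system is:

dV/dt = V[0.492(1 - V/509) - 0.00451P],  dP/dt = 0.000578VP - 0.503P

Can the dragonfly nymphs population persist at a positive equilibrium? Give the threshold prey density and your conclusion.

The predator equation gives dP/dt > 0 only when V > 0.503/0.000578 = 870.
Without the predator, V → K = 509. Since 509 < 870, the predator cannot invade.

Threshold V = 870; K < 870, so no, the predator goes extinct.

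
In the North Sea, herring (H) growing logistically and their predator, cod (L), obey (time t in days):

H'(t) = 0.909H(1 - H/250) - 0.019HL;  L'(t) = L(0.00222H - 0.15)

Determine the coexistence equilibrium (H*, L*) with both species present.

H* ≈ 67.6, L* ≈ 34.9

From dL/dt = 0 with L > 0: 0.00222H* = 0.15, so H* = 67.6.
Substitute into dH/dt = 0: 0.909(1 - 67.6/250) = 0.019L*.
The bracket is 0.73, giving L* = 0.663/0.019 = 34.9.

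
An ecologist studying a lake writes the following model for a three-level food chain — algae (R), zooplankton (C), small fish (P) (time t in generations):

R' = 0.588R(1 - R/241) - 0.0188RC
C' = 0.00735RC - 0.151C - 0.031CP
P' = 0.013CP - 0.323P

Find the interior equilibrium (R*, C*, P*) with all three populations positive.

R* ≈ 49.5, C* ≈ 24.8, P* ≈ 6.88

From dP/dt = 0: 0.013C* = 0.323, so C* = 24.8.
From dR/dt = 0: 0.588(1 - R*/241) = 0.0188·24.8, giving R* = 241·(1 - 0.794) = 49.5.
From dC/dt = 0: 0.00735·49.5 - 0.151 = 0.031P*, so P* = 0.213/0.031 = 6.88.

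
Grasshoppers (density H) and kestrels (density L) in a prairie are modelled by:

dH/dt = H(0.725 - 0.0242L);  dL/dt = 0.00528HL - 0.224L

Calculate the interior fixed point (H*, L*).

H* ≈ 42.4, L* ≈ 30

Set dL/dt = 0 with L > 0: 0.00528H - 0.224 = 0, so H* = 0.224/0.00528 = 42.4.
Set dH/dt = 0 with H > 0: 0.725 - 0.0242L = 0, so L* = 0.725/0.0242 = 30.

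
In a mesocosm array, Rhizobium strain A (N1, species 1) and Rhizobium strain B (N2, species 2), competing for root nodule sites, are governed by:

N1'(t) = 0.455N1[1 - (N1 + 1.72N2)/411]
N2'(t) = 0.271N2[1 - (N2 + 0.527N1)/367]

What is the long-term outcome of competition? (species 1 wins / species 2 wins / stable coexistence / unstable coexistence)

species 2 excludes species 1

Compare the nullcline intercepts: K1/α12 = 411/1.72 = 239 < K2 = 367; K2/α21 = 367/0.527 = 696 > K1 = 411.
Since the inequalities point opposite ways, species 2 can invade but species 1 cannot.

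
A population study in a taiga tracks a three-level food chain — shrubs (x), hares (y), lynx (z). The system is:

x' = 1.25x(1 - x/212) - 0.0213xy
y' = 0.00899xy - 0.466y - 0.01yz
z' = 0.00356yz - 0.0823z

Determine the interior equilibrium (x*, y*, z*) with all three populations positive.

x* ≈ 128, y* ≈ 23.1, z* ≈ 68.9

From dz/dt = 0: 0.00356y* = 0.0823, so y* = 23.1.
From dx/dt = 0: 1.25(1 - x*/212) = 0.0213·23.1, giving x* = 212·(1 - 0.394) = 128.
From dy/dt = 0: 0.00899·128 - 0.466 = 0.01z*, so z* = 0.689/0.01 = 68.9.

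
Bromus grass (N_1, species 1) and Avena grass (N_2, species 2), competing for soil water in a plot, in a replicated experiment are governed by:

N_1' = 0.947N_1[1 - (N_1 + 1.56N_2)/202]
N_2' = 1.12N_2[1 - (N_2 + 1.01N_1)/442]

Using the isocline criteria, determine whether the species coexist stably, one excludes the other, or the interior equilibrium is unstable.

Compare the nullcline intercepts: K1/α12 = 202/1.56 = 129 < K2 = 442; K2/α21 = 442/1.01 = 438 > K1 = 202.
Since the inequalities point opposite ways, species 2 can invade but species 1 cannot.

species 2 excludes species 1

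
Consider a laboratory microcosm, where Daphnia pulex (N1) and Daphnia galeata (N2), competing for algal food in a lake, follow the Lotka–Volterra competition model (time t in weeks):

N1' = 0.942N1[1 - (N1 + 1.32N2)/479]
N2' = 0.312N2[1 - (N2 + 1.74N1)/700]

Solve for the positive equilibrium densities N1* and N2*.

Setting both brackets to zero gives the nullclines N1 + 1.32N2 = 479 and 1.74N1 + N2 = 700.
Substituting N2 = 700 - 1.74N1 into the first: N1(1 - 1.32·1.74) = 479 - 1.32·700.
So N1* = -445/-1.3 = 343, and then N2* = 700 - 1.74·343 = 103.

N1* ≈ 343, N2* ≈ 103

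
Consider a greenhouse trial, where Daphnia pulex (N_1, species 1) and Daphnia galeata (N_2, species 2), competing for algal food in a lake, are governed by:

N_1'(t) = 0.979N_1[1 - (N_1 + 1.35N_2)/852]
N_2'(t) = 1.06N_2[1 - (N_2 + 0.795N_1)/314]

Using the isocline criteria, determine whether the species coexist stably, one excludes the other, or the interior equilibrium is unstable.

species 1 excludes species 2

Compare the nullcline intercepts: K1/α12 = 852/1.35 = 631 > K2 = 314; K2/α21 = 314/0.795 = 395 < K1 = 852.
Since the inequalities point opposite ways, species 1 can invade but species 2 cannot.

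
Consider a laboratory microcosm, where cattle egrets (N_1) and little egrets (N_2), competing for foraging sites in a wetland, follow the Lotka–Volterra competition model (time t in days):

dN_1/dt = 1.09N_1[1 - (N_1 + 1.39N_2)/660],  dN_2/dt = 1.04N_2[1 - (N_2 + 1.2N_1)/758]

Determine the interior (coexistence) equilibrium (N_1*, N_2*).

N_1* ≈ 589, N_2* ≈ 50.9

Setting both brackets to zero gives the nullclines N_1 + 1.39N_2 = 660 and 1.2N_1 + N_2 = 758.
Substituting N_2 = 758 - 1.2N_1 into the first: N_1(1 - 1.39·1.2) = 660 - 1.39·758.
So N_1* = -394/-0.668 = 589, and then N_2* = 758 - 1.2·589 = 50.9.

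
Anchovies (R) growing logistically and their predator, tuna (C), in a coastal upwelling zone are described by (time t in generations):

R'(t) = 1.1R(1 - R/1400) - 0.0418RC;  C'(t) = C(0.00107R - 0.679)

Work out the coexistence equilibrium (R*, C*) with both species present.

R* ≈ 635, C* ≈ 14.4

From dC/dt = 0 with C > 0: 0.00107R* = 0.679, so R* = 635.
Substitute into dR/dt = 0: 1.1(1 - 635/1400) = 0.0418C*.
The bracket is 0.547, giving C* = 0.601/0.0418 = 14.4.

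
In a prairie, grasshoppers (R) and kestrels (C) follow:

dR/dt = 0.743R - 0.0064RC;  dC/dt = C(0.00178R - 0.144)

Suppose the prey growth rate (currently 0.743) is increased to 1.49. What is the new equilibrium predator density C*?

C* ≈ 233

At the interior fixed point, setting dR/dt = 0 with R > 0 fixes C* = (prey growth rate)/(RC coefficient) — independent of the other coefficients.
With the change, C* = 1.49/0.0064 = 233; it rises from 116.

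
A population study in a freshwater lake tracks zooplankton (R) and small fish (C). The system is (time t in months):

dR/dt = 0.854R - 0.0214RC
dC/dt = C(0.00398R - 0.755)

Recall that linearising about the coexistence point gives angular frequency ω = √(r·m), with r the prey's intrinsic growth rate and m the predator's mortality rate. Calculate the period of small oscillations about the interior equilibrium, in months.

Here r = 0.854 and m = 0.755, so r·m = 0.645.
ω = √0.645 = 0.803 per month, hence T = 2π/ω ≈ 7.82 months.

T ≈ 7.82 months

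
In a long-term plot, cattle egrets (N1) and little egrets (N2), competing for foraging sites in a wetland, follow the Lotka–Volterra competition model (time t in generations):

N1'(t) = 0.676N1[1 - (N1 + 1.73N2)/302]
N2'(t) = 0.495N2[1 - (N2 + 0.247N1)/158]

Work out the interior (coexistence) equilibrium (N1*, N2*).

N1* ≈ 50, N2* ≈ 146

Setting both brackets to zero gives the nullclines N1 + 1.73N2 = 302 and 0.247N1 + N2 = 158.
Substituting N2 = 158 - 0.247N1 into the first: N1(1 - 1.73·0.247) = 302 - 1.73·158.
So N1* = 28.7/0.573 = 50, and then N2* = 158 - 0.247·50 = 146.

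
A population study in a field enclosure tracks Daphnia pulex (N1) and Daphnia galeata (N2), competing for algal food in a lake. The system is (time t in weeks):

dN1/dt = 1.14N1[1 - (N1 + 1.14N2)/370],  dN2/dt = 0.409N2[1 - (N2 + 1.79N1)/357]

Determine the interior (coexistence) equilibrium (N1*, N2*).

N1* ≈ 35.5, N2* ≈ 293

Setting both brackets to zero gives the nullclines N1 + 1.14N2 = 370 and 1.79N1 + N2 = 357.
Substituting N2 = 357 - 1.79N1 into the first: N1(1 - 1.14·1.79) = 370 - 1.14·357.
So N1* = -37/-1.04 = 35.5, and then N2* = 357 - 1.79·35.5 = 293.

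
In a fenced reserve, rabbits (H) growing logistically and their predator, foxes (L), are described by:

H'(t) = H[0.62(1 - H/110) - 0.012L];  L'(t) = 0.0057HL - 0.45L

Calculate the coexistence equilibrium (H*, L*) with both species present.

H* ≈ 78.9, L* ≈ 14.6

From dL/dt = 0 with L > 0: 0.0057H* = 0.45, so H* = 78.9.
Substitute into dH/dt = 0: 0.62(1 - 78.9/110) = 0.012L*.
The bracket is 0.282, giving L* = 0.175/0.012 = 14.6.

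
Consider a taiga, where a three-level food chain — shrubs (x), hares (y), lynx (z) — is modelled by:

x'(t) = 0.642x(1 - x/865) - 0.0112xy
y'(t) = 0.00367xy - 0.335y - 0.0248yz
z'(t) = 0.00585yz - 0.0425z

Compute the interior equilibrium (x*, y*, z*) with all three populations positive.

x* ≈ 755, y* ≈ 7.26, z* ≈ 98.3

From dz/dt = 0: 0.00585y* = 0.0425, so y* = 7.26.
From dx/dt = 0: 0.642(1 - x*/865) = 0.0112·7.26, giving x* = 865·(1 - 0.127) = 755.
From dy/dt = 0: 0.00367·755 - 0.335 = 0.0248z*, so z* = 2.44/0.0248 = 98.3.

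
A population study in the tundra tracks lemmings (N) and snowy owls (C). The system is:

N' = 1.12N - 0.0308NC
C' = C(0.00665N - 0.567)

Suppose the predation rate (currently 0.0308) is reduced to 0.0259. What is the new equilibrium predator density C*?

At the interior fixed point, setting dN/dt = 0 with N > 0 fixes C* = (prey growth rate)/(NC coefficient) — independent of the other coefficients.
With the change, C* = 1.12/0.0259 = 43.2; it rises from 36.4.

C* ≈ 43.2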